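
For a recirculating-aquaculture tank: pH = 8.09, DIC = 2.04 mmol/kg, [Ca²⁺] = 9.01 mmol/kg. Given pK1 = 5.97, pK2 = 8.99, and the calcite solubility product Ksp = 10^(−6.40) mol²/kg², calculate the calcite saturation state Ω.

Ω = 5.13

α₂ = 1 / (1 + [H⁺]/K2 + [H⁺]²/(K1K2)) = 1 / (1 + 10^+0.90 + 10^-1.22)
   = 1 / (1 + 7.9433 + 0.060256) = 1/9.0035 = 0.1111
[CO3²⁻] = α₂ × DIC = 0.1111 × 2.04 = 0.2266 mmol/kg
Ksp = 10^(−6.40) = 3.981×10^-7
Ω = [Ca²⁺][CO3²⁻]/Ksp = (9.01×10^-3)(2.266×10^-4) / 3.981×10^-7 = 5.13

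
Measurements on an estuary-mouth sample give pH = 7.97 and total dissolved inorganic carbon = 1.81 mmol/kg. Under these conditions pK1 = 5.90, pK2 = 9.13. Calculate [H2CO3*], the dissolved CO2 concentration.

α₀ = 1 / (1 + K1/[H⁺] + K1K2/[H⁺]²) = 1 / (1 + 10^+2.07 + 10^+0.91)
   = 1 / (1 + 117.49 + 8.1283) = 1/126.62 = 0.007898
[CO2*] = α₀ × DIC = 0.007898 × 1.81 = 0.0143 mmol/kg = 14.3 μmol/kg

[CO2*] = 14.3 μmol/kg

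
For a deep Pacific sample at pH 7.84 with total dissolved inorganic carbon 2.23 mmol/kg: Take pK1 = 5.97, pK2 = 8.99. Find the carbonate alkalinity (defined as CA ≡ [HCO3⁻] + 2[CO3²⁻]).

CA = [HCO3⁻] + 2[CO3²⁻] = (α₁ + 2α₂)·DIC
At pH 7.84: [H⁺]/K1 = 10^-1.87 = 0.013490, K2/[H⁺] = 10^-1.15 = 0.070795
α₁ = 1/(1 + 0.013490 + 0.070795) = 1/1.0843 = 0.9223; α₂ = α₁·K2/[H⁺] = 0.06529
α₁ + 2α₂ = 1.0529
CA = 1.0529 × 2.23 = 2.35 mmol/kg

CA = 2.35 mmol/kg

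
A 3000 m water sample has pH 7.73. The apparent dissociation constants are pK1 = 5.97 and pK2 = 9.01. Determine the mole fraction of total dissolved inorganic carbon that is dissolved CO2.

α₀ = 0.0162

α₀ = 1 / (1 + K1/[H⁺] + K1K2/[H⁺]²) = 1 / (1 + 10^+1.76 + 10^+0.48)
   = 1 / (1 + 57.544 + 3.0200) = 1/61.564 = 0.01624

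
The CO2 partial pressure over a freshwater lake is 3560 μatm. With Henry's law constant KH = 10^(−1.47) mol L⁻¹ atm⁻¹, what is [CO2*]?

[CO2*] = 121 μmol/L

KH = 10^(−1.47) = 3.388×10^-2 mol L⁻¹ atm⁻¹
[CO2*] = KH · pCO2 = 3.388×10^-2 × 3560×10^-6 atm = 1.21×10^-4 mol/L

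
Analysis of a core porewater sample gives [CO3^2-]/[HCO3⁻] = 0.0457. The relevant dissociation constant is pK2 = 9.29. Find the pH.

pH = 7.95

From K2 = [H⁺][CO3^2-]/[HCO3⁻]:  pH = pK2 + log₁₀([CO3^2-]/[HCO3⁻])
log₁₀(0.0457) = -1.340
pH = 9.29 + (-1.340) = 7.95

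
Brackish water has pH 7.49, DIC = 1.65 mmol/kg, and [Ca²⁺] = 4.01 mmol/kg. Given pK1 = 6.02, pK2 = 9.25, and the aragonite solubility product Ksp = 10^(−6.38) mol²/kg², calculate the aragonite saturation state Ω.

Ω = 0.262

α₂ = 1 / (1 + [H⁺]/K2 + [H⁺]²/(K1K2)) = 1 / (1 + 10^+1.76 + 10^+0.29)
   = 1 / (1 + 57.544 + 1.9498) = 1/60.494 = 0.01653
[CO3²⁻] = α₂ × DIC = 0.01653 × 1.65 = 0.02728 mmol/kg
Ksp = 10^(−6.38) = 4.169×10^-7
Ω = [Ca²⁺][CO3²⁻]/Ksp = (4.01×10^-3)(2.728×10^-5) / 4.169×10^-7 = 0.262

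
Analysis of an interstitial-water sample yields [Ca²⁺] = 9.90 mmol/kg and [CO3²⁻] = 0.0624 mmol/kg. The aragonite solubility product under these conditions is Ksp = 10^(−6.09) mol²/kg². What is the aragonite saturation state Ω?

Ω = 0.760

Ksp = 10^(−6.09) = 8.128×10^-7
Ω = [Ca²⁺][CO3²⁻]/Ksp = (9.90×10^-3)(0.0624×10^-3) / 8.128×10^-7 = 0.760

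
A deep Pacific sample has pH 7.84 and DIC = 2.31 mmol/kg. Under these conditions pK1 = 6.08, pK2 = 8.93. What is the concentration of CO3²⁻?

α₂ = 1 / (1 + [H⁺]/K2 + [H⁺]²/(K1K2)) = 1 / (1 + 10^+1.09 + 10^-0.67)
   = 1 / (1 + 12.303 + 0.21380) = 1/13.516 = 0.07398
[CO3²⁻] = α₂ × DIC = 0.07398 × 2.31 = 0.171 mmol/kg

[CO3²⁻] = 0.171 mmol/kg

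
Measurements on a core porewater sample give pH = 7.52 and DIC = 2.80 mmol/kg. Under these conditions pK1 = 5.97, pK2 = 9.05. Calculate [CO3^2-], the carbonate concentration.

α₂ = 1 / (1 + [H⁺]/K2 + [H⁺]²/(K1K2)) = 1 / (1 + 10^+1.53 + 10^-0.02)
   = 1 / (1 + 33.884 + 0.95499) = 1/35.839 = 0.02790
[CO3²⁻] = α₂ × DIC = 0.02790 × 2.80 = 0.0781 mmol/kg

[CO3²⁻] = 0.0781 mmol/kg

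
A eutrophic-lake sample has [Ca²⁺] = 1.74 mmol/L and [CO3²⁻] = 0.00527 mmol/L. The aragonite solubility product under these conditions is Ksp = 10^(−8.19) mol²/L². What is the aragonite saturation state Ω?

Ksp = 10^(−8.19) = 6.457×10^-9
Ω = [Ca²⁺][CO3²⁻]/Ksp = (1.74×10^-3)(0.00527×10^-3) / 6.457×10^-9 = 1.42

Ω = 1.42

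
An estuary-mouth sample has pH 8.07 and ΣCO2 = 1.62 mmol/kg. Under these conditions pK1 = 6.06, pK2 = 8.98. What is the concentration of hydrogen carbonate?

α₁ = 1 / (1 + [H⁺]/K1 + K2/[H⁺]) = 1 / (1 + 10^-2.01 + 10^-0.91)
   = 1 / (1 + 0.0097724 + 0.12303) = 1/1.1328 = 0.8828
[HCO3⁻] = α₁ × DIC = 0.8828 × 1.62 = 1.43 mmol/kg

[HCO3⁻] = 1.43 mmol/kg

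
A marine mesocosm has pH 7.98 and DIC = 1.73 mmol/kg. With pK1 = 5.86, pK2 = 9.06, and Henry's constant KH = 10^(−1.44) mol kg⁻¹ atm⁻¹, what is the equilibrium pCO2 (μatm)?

pCO2 = 331 μatm

α₀ = 1 / (1 + K1/[H⁺] + K1K2/[H⁺]²) = 1 / (1 + 10^+2.12 + 10^+1.04)
   = 1 / (1 + 131.83 + 10.965) = 1/143.79 = 0.006955
[CO2*] = α₀ × DIC = 0.006955 × 1.73 = 0.01203 mmol/kg = 12.03 μmol/kg
pCO2 = [CO2*]/KH = 1.203×10^-5 / 3.631×10^-2 = 331 μatm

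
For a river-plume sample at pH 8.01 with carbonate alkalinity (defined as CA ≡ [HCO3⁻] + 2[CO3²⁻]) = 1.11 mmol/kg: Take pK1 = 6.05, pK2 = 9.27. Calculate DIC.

CA = [HCO3⁻] + 2[CO3²⁻] = (α₁ + 2α₂)·DIC
At pH 8.01: [H⁺]/K1 = 10^-1.96 = 0.010965, K2/[H⁺] = 10^-1.26 = 0.054954
α₁ = 1/(1 + 0.010965 + 0.054954) = 1/1.0659 = 0.9382; α₂ = α₁·K2/[H⁺] = 0.05156
α₁ + 2α₂ = 1.0413
DIC = CA / (α₁ + 2α₂) = 1.11 / 1.0413 = 1.07 mmol/kg

DIC = 1.07 mmol/kg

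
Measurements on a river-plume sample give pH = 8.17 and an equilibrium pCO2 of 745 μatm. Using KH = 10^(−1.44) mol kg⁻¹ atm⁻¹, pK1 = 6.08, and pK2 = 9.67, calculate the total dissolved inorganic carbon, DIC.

DIC = 3.46 mmol/kg

[CO2*] = KH · pCO2 = 10^(−1.44) × 745×10^-6 = 2.705×10^-5 mol/kg
α₀ = 1/(1 + K1/[H⁺] + K1K2/[H⁺]²) = 1/(1 + 10^+2.09 + 10^+0.59) = 0.007818
DIC = [CO2*]/α₀ = 2.705×10^-5 / 0.007818 = 3.46 mmol/kg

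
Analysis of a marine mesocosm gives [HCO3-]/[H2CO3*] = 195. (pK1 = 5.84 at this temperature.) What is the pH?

From K1 = [H⁺][HCO3-]/[H2CO3*]:  pH = pK1 + log₁₀([HCO3-]/[H2CO3*])
log₁₀(195) = +2.290
pH = 5.84 + (+2.290) = 8.13

pH = 8.13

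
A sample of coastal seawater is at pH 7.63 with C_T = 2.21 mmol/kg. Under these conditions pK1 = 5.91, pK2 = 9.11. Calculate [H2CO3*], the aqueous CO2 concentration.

α₀ = 1 / (1 + K1/[H⁺] + K1K2/[H⁺]²) = 1 / (1 + 10^+1.72 + 10^+0.24)
   = 1 / (1 + 52.481 + 1.7378) = 1/55.219 = 0.01811
[CO2*] = α₀ × DIC = 0.01811 × 2.21 = 0.0400 mmol/kg

[CO2*] = 0.0400 mmol/kg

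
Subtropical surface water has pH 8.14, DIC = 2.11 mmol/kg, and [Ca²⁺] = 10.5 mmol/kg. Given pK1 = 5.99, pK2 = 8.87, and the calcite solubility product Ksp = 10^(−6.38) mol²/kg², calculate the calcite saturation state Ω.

α₂ = 1 / (1 + [H⁺]/K2 + [H⁺]²/(K1K2)) = 1 / (1 + 10^+0.73 + 10^-1.42)
   = 1 / (1 + 5.3703 + 0.038019) = 1/6.4083 = 0.1560
[CO3²⁻] = α₂ × DIC = 0.1560 × 2.11 = 0.3293 mmol/kg
Ksp = 10^(−6.38) = 4.169×10^-7
Ω = [Ca²⁺][CO3²⁻]/Ksp = (10.5×10^-3)(3.293×10^-4) / 4.169×10^-7 = 8.29

Ω = 8.29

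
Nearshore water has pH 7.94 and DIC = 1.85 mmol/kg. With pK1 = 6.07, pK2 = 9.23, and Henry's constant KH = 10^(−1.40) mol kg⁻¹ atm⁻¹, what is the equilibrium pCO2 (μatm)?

α₀ = 1 / (1 + K1/[H⁺] + K1K2/[H⁺]²) = 1 / (1 + 10^+1.87 + 10^+0.58)
   = 1 / (1 + 74.131 + 3.8019) = 1/78.933 = 0.01267
[CO2*] = α₀ × DIC = 0.01267 × 1.85 = 0.02344 mmol/kg
pCO2 = [CO2*]/KH = 2.344×10^-5 / 3.981×10^-2 = 589 μatm

pCO2 = 589 μatm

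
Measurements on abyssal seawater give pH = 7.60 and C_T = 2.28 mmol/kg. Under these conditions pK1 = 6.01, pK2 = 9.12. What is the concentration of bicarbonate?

α₁ = 1 / (1 + [H⁺]/K1 + K2/[H⁺]) = 1 / (1 + 10^-1.59 + 10^-1.52)
   = 1 / (1 + 0.025704 + 0.030200) = 1/1.0559 = 0.9471
[HCO3⁻] = α₁ × DIC = 0.9471 × 2.28 = 2.16 mmol/kg

[HCO3⁻] = 2.16 mmol/kg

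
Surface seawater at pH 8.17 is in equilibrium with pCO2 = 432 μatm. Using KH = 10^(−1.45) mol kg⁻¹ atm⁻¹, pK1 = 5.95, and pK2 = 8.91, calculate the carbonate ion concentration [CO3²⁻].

[CO2*] = KH · pCO2 = 10^(−1.45) × 432×10^-6 = 1.533×10^-5 mol/kg
α₀ = 1/(1 + K1/[H⁺] + K1K2/[H⁺]²) = 1/(1 + 10^+2.22 + 10^+1.48) = 0.005072
DIC = [CO2*]/α₀ = 1.533×10^-5 / 0.005072 = 3.022 mmol/kg
[CO3²⁻] = α₂·DIC; α₂ = 0.1532, so [CO3²⁻] = 0.1532 × 3.022 = 0.463 mmol/kg

[CO3²⁻] = 0.463 mmol/kg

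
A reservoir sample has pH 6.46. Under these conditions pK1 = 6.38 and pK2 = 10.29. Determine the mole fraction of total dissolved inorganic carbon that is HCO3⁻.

α₁ = 1 / (1 + [H⁺]/K1 + K2/[H⁺]) = 1 / (1 + 10^-0.08 + 10^-3.83)
   = 1 / (1 + 0.83176 + 0.00014791) = 1/1.8319 = 0.5459

α₁ = 0.546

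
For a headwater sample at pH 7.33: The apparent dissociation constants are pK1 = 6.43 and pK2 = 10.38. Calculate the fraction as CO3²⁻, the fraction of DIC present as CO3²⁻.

α₂ = 0.000791

α₂ = 1 / (1 + [H⁺]/K2 + [H⁺]²/(K1K2)) = 1 / (1 + 10^+3.05 + 10^+2.15)
   = 1 / (1 + 1122.0 + 141.25) = 1/1264.3 = 0.0007910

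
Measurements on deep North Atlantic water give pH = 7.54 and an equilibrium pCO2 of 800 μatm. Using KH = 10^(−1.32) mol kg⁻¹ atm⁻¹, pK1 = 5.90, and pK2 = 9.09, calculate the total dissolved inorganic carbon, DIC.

DIC = 1.76 mmol/kg

[CO2*] = KH · pCO2 = 10^(−1.32) × 800×10^-6 = 3.829×10^-5 mol/kg
α₀ = 1/(1 + K1/[H⁺] + K1K2/[H⁺]²) = 1/(1 + 10^+1.64 + 10^+0.09) = 0.02180
DIC = [CO2*]/α₀ = 3.829×10^-5 / 0.02180 = 1.76 mmol/kg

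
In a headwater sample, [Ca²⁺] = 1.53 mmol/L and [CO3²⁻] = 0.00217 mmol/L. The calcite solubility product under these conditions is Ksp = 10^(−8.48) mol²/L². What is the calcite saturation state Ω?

Ω = 1.00

Ksp = 10^(−8.48) = 3.311×10^-9
Ω = [Ca²⁺][CO3²⁻]/Ksp = (1.53×10^-3)(0.00217×10^-3) / 3.311×10^-9 = 1.00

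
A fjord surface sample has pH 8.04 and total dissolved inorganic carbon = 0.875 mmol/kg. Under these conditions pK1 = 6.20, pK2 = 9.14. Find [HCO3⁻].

α₁ = 1 / (1 + [H⁺]/K1 + K2/[H⁺]) = 1 / (1 + 10^-1.84 + 10^-1.10)
   = 1 / (1 + 0.014454 + 0.079433) = 1/1.0939 = 0.9142
[HCO3⁻] = α₁ × DIC = 0.9142 × 0.875 = 0.800 mmol/kg

[HCO3⁻] = 0.800 mmol/kg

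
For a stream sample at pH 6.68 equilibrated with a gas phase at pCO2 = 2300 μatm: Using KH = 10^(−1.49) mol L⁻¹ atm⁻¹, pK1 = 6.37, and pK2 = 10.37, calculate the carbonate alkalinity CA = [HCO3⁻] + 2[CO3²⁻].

[CO2*] = KH · pCO2 = 10^(−1.49) × 2300×10^-6 = 7.443×10^-5 mol/L
α₀ = 1/(1 + K1/[H⁺] + K1K2/[H⁺]²) = 1/(1 + 10^+0.31 + 10^-3.38) = 0.3287
DIC = [CO2*]/α₀ = 7.443×10^-5 / 0.3287 = 0.2264 mmol/L
CA = (α₁ + 2α₂)·DIC = (0.6711 + 2×0.0001370) × 0.2264 = 0.152 mmol/L

CA = 0.152 mmol/L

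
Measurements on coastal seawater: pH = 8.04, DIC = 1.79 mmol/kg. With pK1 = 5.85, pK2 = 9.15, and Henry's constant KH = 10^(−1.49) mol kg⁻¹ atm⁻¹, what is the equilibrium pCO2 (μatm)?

pCO2 = 329 μatm

α₀ = 1 / (1 + K1/[H⁺] + K1K2/[H⁺]²) = 1 / (1 + 10^+2.19 + 10^+1.08)
   = 1 / (1 + 154.88 + 12.023) = 1/167.90 = 0.005956
[CO2*] = α₀ × DIC = 0.005956 × 1.79 = 0.01066 mmol/kg = 10.66 μmol/kg
pCO2 = [CO2*]/KH = 1.066×10^-5 / 3.236×10^-2 = 329 μatm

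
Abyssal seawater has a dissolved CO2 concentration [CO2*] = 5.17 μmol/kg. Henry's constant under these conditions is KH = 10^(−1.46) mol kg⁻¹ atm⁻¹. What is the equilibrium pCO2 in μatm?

pCO2 = 149 μatm

KH = 10^(−1.46) = 3.467×10^-2 mol kg⁻¹ atm⁻¹
pCO2 = [CO2*]/KH = 5.17×10^-6 / 3.467×10^-2 = 1.49×10^-4 atm = 149 μatm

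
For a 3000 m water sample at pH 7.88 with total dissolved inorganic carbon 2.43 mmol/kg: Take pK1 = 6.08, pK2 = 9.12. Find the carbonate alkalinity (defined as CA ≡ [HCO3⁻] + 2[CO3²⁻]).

CA = [HCO3⁻] + 2[CO3²⁻] = (α₁ + 2α₂)·DIC
At pH 7.88: [H⁺]/K1 = 10^-1.80 = 0.015849, K2/[H⁺] = 10^-1.24 = 0.057544
α₁ = 1/(1 + 0.015849 + 0.057544) = 1/1.0734 = 0.9316; α₂ = α₁·K2/[H⁺] = 0.05361
α₁ + 2α₂ = 1.0388
CA = 1.0388 × 2.43 = 2.52 mmol/kg

CA = 2.52 mmol/kg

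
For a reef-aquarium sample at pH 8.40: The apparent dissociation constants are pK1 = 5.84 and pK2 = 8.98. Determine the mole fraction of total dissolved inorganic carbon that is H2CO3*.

α₀ = 1 / (1 + K1/[H⁺] + K1K2/[H⁺]²) = 1 / (1 + 10^+2.56 + 10^+1.98)
   = 1 / (1 + 363.08 + 95.499) = 1/459.58 = 0.002176

α₀ = 0.00218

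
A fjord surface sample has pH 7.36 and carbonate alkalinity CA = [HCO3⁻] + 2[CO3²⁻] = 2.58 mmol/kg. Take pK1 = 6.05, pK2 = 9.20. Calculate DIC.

CA = [HCO3⁻] + 2[CO3²⁻] = (α₁ + 2α₂)·DIC
At pH 7.36: [H⁺]/K1 = 10^-1.31 = 0.048978, K2/[H⁺] = 10^-1.84 = 0.014454
α₁ = 1/(1 + 0.048978 + 0.014454) = 1/1.0634 = 0.9404; α₂ = α₁·K2/[H⁺] = 0.01359
α₁ + 2α₂ = 0.9675
DIC = CA / (α₁ + 2α₂) = 2.58 / 0.9675 = 2.67 mmol/kg

DIC = 2.67 mmol/kg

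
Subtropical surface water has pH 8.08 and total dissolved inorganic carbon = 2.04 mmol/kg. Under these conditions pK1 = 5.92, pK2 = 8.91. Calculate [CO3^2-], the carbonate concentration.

[CO3²⁻] = 0.261 mmol/kg

α₂ = 1 / (1 + [H⁺]/K2 + [H⁺]²/(K1K2)) = 1 / (1 + 10^+0.83 + 10^-1.33)
   = 1 / (1 + 6.7608 + 0.046774) = 1/7.8076 = 0.1281
[CO3²⁻] = α₂ × DIC = 0.1281 × 2.04 = 0.261 mmol/kg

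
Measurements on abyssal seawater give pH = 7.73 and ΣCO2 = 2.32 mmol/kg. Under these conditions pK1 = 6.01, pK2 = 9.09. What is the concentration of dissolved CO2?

[CO2*] = 0.0416 mmol/kg

α₀ = 1 / (1 + K1/[H⁺] + K1K2/[H⁺]²) = 1 / (1 + 10^+1.72 + 10^+0.36)
   = 1 / (1 + 52.481 + 2.2909) = 1/55.772 = 0.01793
[CO2*] = α₀ × DIC = 0.01793 × 2.32 = 0.0416 mmol/kg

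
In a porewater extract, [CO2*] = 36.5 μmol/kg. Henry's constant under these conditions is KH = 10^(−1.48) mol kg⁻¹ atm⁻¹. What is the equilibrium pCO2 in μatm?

KH = 10^(−1.48) = 3.311×10^-2 mol kg⁻¹ atm⁻¹
pCO2 = [CO2*]/KH = 36.5×10^-6 / 3.311×10^-2 = 1.10×10^-3 atm = 1100 μatm

pCO2 = 1100 μatm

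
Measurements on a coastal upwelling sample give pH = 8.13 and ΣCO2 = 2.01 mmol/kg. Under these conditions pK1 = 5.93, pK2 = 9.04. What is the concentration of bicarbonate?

[HCO3⁻] = 1.78 mmol/kg

α₁ = 1 / (1 + [H⁺]/K1 + K2/[H⁺]) = 1 / (1 + 10^-2.20 + 10^-0.91)
   = 1 / (1 + 0.0063096 + 0.12303) = 1/1.1293 = 0.8855
[HCO3⁻] = α₁ × DIC = 0.8855 × 2.01 = 1.78 mmol/kg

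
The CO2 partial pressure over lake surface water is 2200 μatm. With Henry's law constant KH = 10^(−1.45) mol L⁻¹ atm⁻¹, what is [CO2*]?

KH = 10^(−1.45) = 3.548×10^-2 mol L⁻¹ atm⁻¹
[CO2*] = KH · pCO2 = 3.548×10^-2 × 2200×10^-6 atm = 7.81×10^-5 mol/L

[CO2*] = 78.1 μmol/L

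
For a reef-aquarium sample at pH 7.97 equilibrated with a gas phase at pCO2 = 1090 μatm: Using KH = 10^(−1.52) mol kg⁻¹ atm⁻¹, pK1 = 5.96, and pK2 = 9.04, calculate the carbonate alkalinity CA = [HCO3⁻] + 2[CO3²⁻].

[CO2*] = KH · pCO2 = 10^(−1.52) × 1090×10^-6 = 3.292×10^-5 mol/kg
α₀ = 1/(1 + K1/[H⁺] + K1K2/[H⁺]²) = 1/(1 + 10^+2.01 + 10^+0.94) = 0.008925
DIC = [CO2*]/α₀ = 3.292×10^-5 / 0.008925 = 3.688 mmol/kg
CA = (α₁ + 2α₂)·DIC = (0.9133 + 2×0.07774) × 3.688 = 3.94 mmol/kg

CA = 3.94 mmol/kg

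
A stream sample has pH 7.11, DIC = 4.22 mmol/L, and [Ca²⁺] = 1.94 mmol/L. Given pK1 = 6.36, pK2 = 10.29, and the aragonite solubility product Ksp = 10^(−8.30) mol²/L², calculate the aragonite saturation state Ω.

α₂ = 1 / (1 + [H⁺]/K2 + [H⁺]²/(K1K2)) = 1 / (1 + 10^+3.18 + 10^+2.43)
   = 1 / (1 + 1513.6 + 269.15) = 1/1783.7 = 0.0005606
[CO3²⁻] = α₂ × DIC = 0.0005606 × 4.22 = 0.002366 mmol/L = 2.366 μmol/L
Ksp = 10^(−8.30) = 5.012×10^-9
Ω = [Ca²⁺][CO3²⁻]/Ksp = (1.94×10^-3)(2.366×10^-6) / 5.012×10^-9 = 0.916

Ω = 0.916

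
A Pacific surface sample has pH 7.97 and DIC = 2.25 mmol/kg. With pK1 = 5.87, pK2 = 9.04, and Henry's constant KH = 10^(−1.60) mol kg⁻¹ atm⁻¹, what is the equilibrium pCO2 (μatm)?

pCO2 = 651 μatm

α₀ = 1 / (1 + K1/[H⁺] + K1K2/[H⁺]²) = 1 / (1 + 10^+2.10 + 10^+1.03)
   = 1 / (1 + 125.89 + 10.715) = 1/137.61 = 0.007267
[CO2*] = α₀ × DIC = 0.007267 × 2.25 = 0.01635 mmol/kg = 16.35 μmol/kg
pCO2 = [CO2*]/KH = 1.635×10^-5 / 2.512×10^-2 = 651 μatm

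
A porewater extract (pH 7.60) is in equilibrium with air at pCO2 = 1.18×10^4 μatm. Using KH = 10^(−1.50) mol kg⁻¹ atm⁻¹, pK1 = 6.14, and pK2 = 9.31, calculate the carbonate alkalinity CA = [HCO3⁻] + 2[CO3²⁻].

[CO2*] = KH · pCO2 = 10^(−1.50) × 1.18×10^4×10^-6 = 3.731×10^-4 mol/kg
α₀ = 1/(1 + K1/[H⁺] + K1K2/[H⁺]²) = 1/(1 + 10^+1.46 + 10^-0.25) = 0.03289
DIC = [CO2*]/α₀ = 3.731×10^-4 / 0.03289 = 11.34 mmol/kg
CA = (α₁ + 2α₂)·DIC = (0.9486 + 2×0.01850) × 11.34 = 11.2 mmol/kg

CA = 11.2 mmol/kg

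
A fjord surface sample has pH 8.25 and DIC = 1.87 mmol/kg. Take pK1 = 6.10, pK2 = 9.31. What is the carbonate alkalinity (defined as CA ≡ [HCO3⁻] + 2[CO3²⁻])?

CA = 2.01 mmol/kg

CA = [HCO3⁻] + 2[CO3²⁻] = (α₁ + 2α₂)·DIC
At pH 8.25: [H⁺]/K1 = 10^-2.15 = 0.0070795, K2/[H⁺] = 10^-1.06 = 0.087096
α₁ = 1/(1 + 0.0070795 + 0.087096) = 1/1.0942 = 0.9139; α₂ = α₁·K2/[H⁺] = 0.07960
α₁ + 2α₂ = 1.0731
CA = 1.0731 × 1.87 = 2.01 mmol/kg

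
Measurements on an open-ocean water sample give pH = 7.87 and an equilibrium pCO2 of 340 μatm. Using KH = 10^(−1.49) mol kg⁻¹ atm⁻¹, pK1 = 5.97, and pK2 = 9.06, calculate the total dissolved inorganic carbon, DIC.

[CO2*] = KH · pCO2 = 10^(−1.49) × 340×10^-6 = 1.100×10^-5 mol/kg
α₀ = 1/(1 + K1/[H⁺] + K1K2/[H⁺]²) = 1/(1 + 10^+1.90 + 10^+0.71) = 0.01169
DIC = [CO2*]/α₀ = 1.100×10^-5 / 0.01169 = 0.941 mmol/kg

DIC = 0.941 mmol/kg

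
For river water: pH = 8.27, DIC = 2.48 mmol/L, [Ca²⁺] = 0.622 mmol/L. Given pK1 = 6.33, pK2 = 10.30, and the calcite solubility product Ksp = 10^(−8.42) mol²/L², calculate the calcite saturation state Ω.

α₂ = 1 / (1 + [H⁺]/K2 + [H⁺]²/(K1K2)) = 1 / (1 + 10^+2.03 + 10^+0.09)
   = 1 / (1 + 107.15 + 1.2303) = 1/109.38 = 0.009142
[CO3²⁻] = α₂ × DIC = 0.009142 × 2.48 = 0.02267 mmol/L
Ksp = 10^(−8.42) = 3.802×10^-9
Ω = [Ca²⁺][CO3²⁻]/Ksp = (0.622×10^-3)(2.267×10^-5) / 3.802×10^-9 = 3.71

Ω = 3.71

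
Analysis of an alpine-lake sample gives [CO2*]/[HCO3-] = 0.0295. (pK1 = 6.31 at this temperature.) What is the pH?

From K1 = [H⁺][HCO3-]/[CO2*]:  pH = pK1 − log₁₀([CO2*]/[HCO3-])
log₁₀(0.0295) = -1.530
pH = 6.31 − (-1.530) = 7.84

pH = 7.84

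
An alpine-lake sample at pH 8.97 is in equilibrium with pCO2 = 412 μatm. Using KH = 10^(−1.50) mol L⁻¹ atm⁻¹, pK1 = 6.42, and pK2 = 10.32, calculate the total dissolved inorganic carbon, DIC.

DIC = 4.84 mmol/L

[CO2*] = KH · pCO2 = 10^(−1.50) × 412×10^-6 = 1.303×10^-5 mol/L
α₀ = 1/(1 + K1/[H⁺] + K1K2/[H⁺]²) = 1/(1 + 10^+2.55 + 10^+1.20) = 0.002691
DIC = [CO2*]/α₀ = 1.303×10^-5 / 0.002691 = 4.84 mmol/L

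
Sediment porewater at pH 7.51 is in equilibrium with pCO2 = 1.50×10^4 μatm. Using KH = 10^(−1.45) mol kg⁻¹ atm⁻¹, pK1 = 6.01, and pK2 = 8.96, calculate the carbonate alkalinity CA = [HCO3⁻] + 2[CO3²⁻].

CA = 18.0 mmol/kg

[CO2*] = KH · pCO2 = 10^(−1.45) × 1.50×10^4×10^-6 = 5.322×10^-4 mol/kg
α₀ = 1/(1 + K1/[H⁺] + K1K2/[H⁺]²) = 1/(1 + 10^+1.50 + 10^+0.05) = 0.02963
DIC = [CO2*]/α₀ = 5.322×10^-4 / 0.02963 = 17.96 mmol/kg
CA = (α₁ + 2α₂)·DIC = (0.9371 + 2×0.03325) × 17.96 = 18.0 mmol/kg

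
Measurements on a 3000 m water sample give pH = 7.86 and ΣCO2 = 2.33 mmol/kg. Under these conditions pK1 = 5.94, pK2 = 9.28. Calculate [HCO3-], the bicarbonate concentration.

α₁ = 1 / (1 + [H⁺]/K1 + K2/[H⁺]) = 1 / (1 + 10^-1.92 + 10^-1.42)
   = 1 / (1 + 0.012023 + 0.038019) = 1/1.0500 = 0.9523
[HCO3⁻] = α₁ × DIC = 0.9523 × 2.33 = 2.22 mmol/kg

[HCO3⁻] = 2.22 mmol/kg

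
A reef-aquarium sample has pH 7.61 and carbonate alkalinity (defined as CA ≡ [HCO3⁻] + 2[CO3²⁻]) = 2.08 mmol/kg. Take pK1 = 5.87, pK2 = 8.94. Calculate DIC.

CA = [HCO3⁻] + 2[CO3²⁻] = (α₁ + 2α₂)·DIC
At pH 7.61: [H⁺]/K1 = 10^-1.74 = 0.018197, K2/[H⁺] = 10^-1.33 = 0.046774
α₁ = 1/(1 + 0.018197 + 0.046774) = 1/1.0650 = 0.9390; α₂ = α₁·K2/[H⁺] = 0.04392
α₁ + 2α₂ = 1.0268
DIC = CA / (α₁ + 2α₂) = 2.08 / 1.0268 = 2.03 mmol/kg

DIC = 2.03 mmol/kg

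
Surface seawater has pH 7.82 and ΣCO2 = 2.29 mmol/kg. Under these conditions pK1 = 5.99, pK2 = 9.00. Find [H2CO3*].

α₀ = 1 / (1 + K1/[H⁺] + K1K2/[H⁺]²) = 1 / (1 + 10^+1.83 + 10^+0.65)
   = 1 / (1 + 67.608 + 4.4668) = 1/73.075 = 0.01368
[CO2*] = α₀ × DIC = 0.01368 × 2.29 = 0.0313 mmol/kg

[CO2*] = 0.0313 mmol/kg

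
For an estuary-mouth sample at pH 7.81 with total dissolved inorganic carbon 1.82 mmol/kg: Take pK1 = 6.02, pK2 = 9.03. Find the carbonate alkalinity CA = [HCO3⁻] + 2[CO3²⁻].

CA = 1.89 mmol/kg

CA = [HCO3⁻] + 2[CO3²⁻] = (α₁ + 2α₂)·DIC
At pH 7.81: [H⁺]/K1 = 10^-1.79 = 0.016218, K2/[H⁺] = 10^-1.22 = 0.060256
α₁ = 1/(1 + 0.016218 + 0.060256) = 1/1.0765 = 0.9290; α₂ = α₁·K2/[H⁺] = 0.05598
α₁ + 2α₂ = 1.0409
CA = 1.0409 × 1.82 = 1.89 mmol/kg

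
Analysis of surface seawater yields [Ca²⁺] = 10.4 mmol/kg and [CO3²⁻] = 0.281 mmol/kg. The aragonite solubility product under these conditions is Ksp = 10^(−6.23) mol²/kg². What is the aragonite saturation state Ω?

Ω = 4.96

Ksp = 10^(−6.23) = 5.888×10^-7
Ω = [Ca²⁺][CO3²⁻]/Ksp = (10.4×10^-3)(0.281×10^-3) / 5.888×10^-7 = 4.96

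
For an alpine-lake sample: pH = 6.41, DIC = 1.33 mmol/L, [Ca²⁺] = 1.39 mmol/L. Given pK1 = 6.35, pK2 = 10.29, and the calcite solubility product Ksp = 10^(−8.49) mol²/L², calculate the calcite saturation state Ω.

α₂ = 1 / (1 + [H⁺]/K2 + [H⁺]²/(K1K2)) = 1 / (1 + 10^+3.88 + 10^+3.82)
   = 1 / (1 + 7585.8 + 6606.9) = 1/1.4194×10^4 = 7.045×10^-5
[CO3²⁻] = α₂ × DIC = 7.045×10^-5 × 1.33 = 9.370×10^-5 mmol/L = 0.09370 μmol/L
Ksp = 10^(−8.49) = 3.236×10^-9
Ω = [Ca²⁺][CO3²⁻]/Ksp = (1.39×10^-3)(9.370×10^-8) / 3.236×10^-9 = 0.0403

Ω = 0.0403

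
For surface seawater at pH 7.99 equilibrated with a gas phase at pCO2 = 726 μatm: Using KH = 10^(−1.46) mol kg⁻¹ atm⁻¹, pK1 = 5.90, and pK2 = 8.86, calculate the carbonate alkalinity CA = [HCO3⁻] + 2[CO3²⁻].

[CO2*] = KH · pCO2 = 10^(−1.46) × 726×10^-6 = 2.517×10^-5 mol/kg
α₀ = 1/(1 + K1/[H⁺] + K1K2/[H⁺]²) = 1/(1 + 10^+2.09 + 10^+1.22) = 0.007111
DIC = [CO2*]/α₀ = 2.517×10^-5 / 0.007111 = 3.540 mmol/kg
CA = (α₁ + 2α₂)·DIC = (0.8749 + 2×0.1180) × 3.540 = 3.93 mmol/kg

CA = 3.93 mmol/kg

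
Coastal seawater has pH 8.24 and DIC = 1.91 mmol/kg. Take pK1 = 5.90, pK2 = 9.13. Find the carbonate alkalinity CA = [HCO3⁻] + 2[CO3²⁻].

CA = 2.12 mmol/kg

CA = [HCO3⁻] + 2[CO3²⁻] = (α₁ + 2α₂)·DIC
At pH 8.24: [H⁺]/K1 = 10^-2.34 = 0.0045709, K2/[H⁺] = 10^-0.89 = 0.12882
α₁ = 1/(1 + 0.0045709 + 0.12882) = 1/1.1334 = 0.8823; α₂ = α₁·K2/[H⁺] = 0.1137
α₁ + 2α₂ = 1.1096
CA = 1.1096 × 1.91 = 2.12 mmol/kg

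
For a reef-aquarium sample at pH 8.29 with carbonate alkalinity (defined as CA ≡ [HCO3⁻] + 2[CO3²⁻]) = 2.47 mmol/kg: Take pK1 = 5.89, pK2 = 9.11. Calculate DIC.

CA = [HCO3⁻] + 2[CO3²⁻] = (α₁ + 2α₂)·DIC
At pH 8.29: [H⁺]/K1 = 10^-2.40 = 0.0039811, K2/[H⁺] = 10^-0.82 = 0.15136
α₁ = 1/(1 + 0.0039811 + 0.15136) = 1/1.1553 = 0.8655; α₂ = α₁·K2/[H⁺] = 0.1310
α₁ + 2α₂ = 1.1276
DIC = CA / (α₁ + 2α₂) = 2.47 / 1.1276 = 2.19 mmol/kg

DIC = 2.19 mmol/kg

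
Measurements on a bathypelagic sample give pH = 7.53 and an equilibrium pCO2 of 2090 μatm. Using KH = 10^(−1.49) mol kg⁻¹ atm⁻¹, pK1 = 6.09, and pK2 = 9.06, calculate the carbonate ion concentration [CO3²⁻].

[CO3²⁻] = 0.0550 mmol/kg

[CO2*] = KH · pCO2 = 10^(−1.49) × 2090×10^-6 = 6.763×10^-5 mol/kg
α₀ = 1/(1 + K1/[H⁺] + K1K2/[H⁺]²) = 1/(1 + 10^+1.44 + 10^-0.09) = 0.03407
DIC = [CO2*]/α₀ = 6.763×10^-5 / 0.03407 = 1.985 mmol/kg
[CO3²⁻] = α₂·DIC; α₂ = 0.02769, so [CO3²⁻] = 0.02769 × 1.985 = 0.0550 mmol/kg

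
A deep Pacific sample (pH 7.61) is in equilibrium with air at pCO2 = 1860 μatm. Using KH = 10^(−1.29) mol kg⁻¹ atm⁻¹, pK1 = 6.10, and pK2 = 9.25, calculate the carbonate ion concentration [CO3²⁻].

[CO2*] = KH · pCO2 = 10^(−1.29) × 1860×10^-6 = 9.539×10^-5 mol/kg
α₀ = 1/(1 + K1/[H⁺] + K1K2/[H⁺]²) = 1/(1 + 10^+1.51 + 10^-0.13) = 0.02932
DIC = [CO2*]/α₀ = 9.539×10^-5 / 0.02932 = 3.253 mmol/kg
[CO3²⁻] = α₂·DIC; α₂ = 0.02174, so [CO3²⁻] = 0.02174 × 3.253 = 0.0707 mmol/kg

[CO3²⁻] = 0.0707 mmol/kg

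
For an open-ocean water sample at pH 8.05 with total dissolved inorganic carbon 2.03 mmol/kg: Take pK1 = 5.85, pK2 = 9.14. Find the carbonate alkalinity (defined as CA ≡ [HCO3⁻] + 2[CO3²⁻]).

CA = [HCO3⁻] + 2[CO3²⁻] = (α₁ + 2α₂)·DIC
At pH 8.05: [H⁺]/K1 = 10^-2.20 = 0.0063096, K2/[H⁺] = 10^-1.09 = 0.081283
α₁ = 1/(1 + 0.0063096 + 0.081283) = 1/1.0876 = 0.9195; α₂ = α₁·K2/[H⁺] = 0.07474
α₁ + 2α₂ = 1.0689
CA = 1.0689 × 2.03 = 2.17 mmol/kg

CA = 2.17 mmol/kg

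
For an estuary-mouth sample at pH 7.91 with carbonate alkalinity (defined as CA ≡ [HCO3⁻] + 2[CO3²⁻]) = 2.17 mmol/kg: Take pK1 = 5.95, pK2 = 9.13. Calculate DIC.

DIC = 2.07 mmol/kg

CA = [HCO3⁻] + 2[CO3²⁻] = (α₁ + 2α₂)·DIC
At pH 7.91: [H⁺]/K1 = 10^-1.96 = 0.010965, K2/[H⁺] = 10^-1.22 = 0.060256
α₁ = 1/(1 + 0.010965 + 0.060256) = 1/1.0712 = 0.9335; α₂ = α₁·K2/[H⁺] = 0.05625
α₁ + 2α₂ = 1.0460
DIC = CA / (α₁ + 2α₂) = 2.17 / 1.0460 = 2.07 mmol/kg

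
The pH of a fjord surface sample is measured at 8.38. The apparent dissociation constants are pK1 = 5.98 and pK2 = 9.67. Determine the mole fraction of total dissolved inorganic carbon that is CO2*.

α₀ = 1 / (1 + K1/[H⁺] + K1K2/[H⁺]²) = 1 / (1 + 10^+2.40 + 10^+1.11)
   = 1 / (1 + 251.19 + 12.882) = 1/265.07 = 0.003773

α₀ = 0.00377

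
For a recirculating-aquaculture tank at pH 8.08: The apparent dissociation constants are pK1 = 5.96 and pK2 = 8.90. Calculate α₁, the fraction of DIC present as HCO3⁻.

α₁ = 0.863

α₁ = 1 / (1 + [H⁺]/K1 + K2/[H⁺]) = 1 / (1 + 10^-2.12 + 10^-0.82)
   = 1 / (1 + 0.0075858 + 0.15136) = 1/1.1589 = 0.8629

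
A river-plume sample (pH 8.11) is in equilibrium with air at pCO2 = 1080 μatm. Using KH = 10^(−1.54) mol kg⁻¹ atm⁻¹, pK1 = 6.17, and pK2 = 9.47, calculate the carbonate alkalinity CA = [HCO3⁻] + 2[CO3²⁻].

CA = 2.95 mmol/kg

[CO2*] = KH · pCO2 = 10^(−1.54) × 1080×10^-6 = 3.115×10^-5 mol/kg
α₀ = 1/(1 + K1/[H⁺] + K1K2/[H⁺]²) = 1/(1 + 10^+1.94 + 10^+0.58) = 0.01088
DIC = [CO2*]/α₀ = 3.115×10^-5 / 0.01088 = 2.862 mmol/kg
CA = (α₁ + 2α₂)·DIC = (0.9477 + 2×0.04137) × 2.862 = 2.95 mmol/kg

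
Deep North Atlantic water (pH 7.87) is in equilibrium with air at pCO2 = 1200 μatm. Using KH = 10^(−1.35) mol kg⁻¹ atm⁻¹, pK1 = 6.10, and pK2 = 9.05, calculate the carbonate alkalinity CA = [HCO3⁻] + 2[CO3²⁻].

[CO2*] = KH · pCO2 = 10^(−1.35) × 1200×10^-6 = 5.360×10^-5 mol/kg
α₀ = 1/(1 + K1/[H⁺] + K1K2/[H⁺]²) = 1/(1 + 10^+1.77 + 10^+0.59) = 0.01568
DIC = [CO2*]/α₀ = 5.360×10^-5 / 0.01568 = 3.418 mmol/kg
CA = (α₁ + 2α₂)·DIC = (0.9233 + 2×0.06100) × 3.418 = 3.57 mmol/kg

CA = 3.57 mmol/kg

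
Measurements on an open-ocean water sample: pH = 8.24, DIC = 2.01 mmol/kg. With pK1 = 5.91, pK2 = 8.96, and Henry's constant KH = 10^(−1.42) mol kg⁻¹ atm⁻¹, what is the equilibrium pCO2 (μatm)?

pCO2 = 207 μatm

α₀ = 1 / (1 + K1/[H⁺] + K1K2/[H⁺]²) = 1 / (1 + 10^+2.33 + 10^+1.61)
   = 1 / (1 + 213.80 + 40.738) = 1/255.53 = 0.003913
[CO2*] = α₀ × DIC = 0.003913 × 2.01 = 0.007866 mmol/kg = 7.866 μmol/kg
pCO2 = [CO2*]/KH = 7.866×10^-6 / 3.802×10^-2 = 207 μatm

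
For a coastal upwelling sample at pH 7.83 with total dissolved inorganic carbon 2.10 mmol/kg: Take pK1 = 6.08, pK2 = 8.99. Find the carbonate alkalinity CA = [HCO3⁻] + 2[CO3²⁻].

CA = 2.20 mmol/kg

CA = [HCO3⁻] + 2[CO3²⁻] = (α₁ + 2α₂)·DIC
At pH 7.83: [H⁺]/K1 = 10^-1.75 = 0.017783, K2/[H⁺] = 10^-1.16 = 0.069183
α₁ = 1/(1 + 0.017783 + 0.069183) = 1/1.0870 = 0.9200; α₂ = α₁·K2/[H⁺] = 0.06365
α₁ + 2α₂ = 1.0473
CA = 1.0473 × 2.10 = 2.20 mmol/kg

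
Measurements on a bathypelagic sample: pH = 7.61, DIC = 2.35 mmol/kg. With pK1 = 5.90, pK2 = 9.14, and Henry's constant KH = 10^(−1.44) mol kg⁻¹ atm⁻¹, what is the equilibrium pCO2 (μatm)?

α₀ = 1 / (1 + K1/[H⁺] + K1K2/[H⁺]²) = 1 / (1 + 10^+1.71 + 10^+0.18)
   = 1 / (1 + 51.286 + 1.5136) = 1/53.800 = 0.01859
[CO2*] = α₀ × DIC = 0.01859 × 2.35 = 0.04368 mmol/kg
pCO2 = [CO2*]/KH = 4.368×10^-5 / 3.631×10^-2 = 1200 μatm

pCO2 = 1200 μatm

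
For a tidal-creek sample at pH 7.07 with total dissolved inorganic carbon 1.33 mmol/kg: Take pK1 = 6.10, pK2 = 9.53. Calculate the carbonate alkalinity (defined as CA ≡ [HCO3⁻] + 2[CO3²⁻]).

CA = [HCO3⁻] + 2[CO3²⁻] = (α₁ + 2α₂)·DIC
At pH 7.07: [H⁺]/K1 = 10^-0.97 = 0.10715, K2/[H⁺] = 10^-2.46 = 0.0034674
α₁ = 1/(1 + 0.10715 + 0.0034674) = 1/1.1106 = 0.9004; α₂ = α₁·K2/[H⁺] = 0.003122
α₁ + 2α₂ = 0.9066
CA = 0.9066 × 1.33 = 1.21 mmol/kg

CA = 1.21 mmol/kg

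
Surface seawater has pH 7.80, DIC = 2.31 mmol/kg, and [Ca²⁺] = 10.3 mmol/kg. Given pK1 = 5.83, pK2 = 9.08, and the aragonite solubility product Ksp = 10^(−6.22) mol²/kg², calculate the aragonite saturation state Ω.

α₂ = 1 / (1 + [H⁺]/K2 + [H⁺]²/(K1K2)) = 1 / (1 + 10^+1.28 + 10^-0.69)
   = 1 / (1 + 19.055 + 0.20417) = 1/20.259 = 0.04936
[CO3²⁻] = α₂ × DIC = 0.04936 × 2.31 = 0.1140 mmol/kg
Ksp = 10^(−6.22) = 6.026×10^-7
Ω = [Ca²⁺][CO3²⁻]/Ksp = (10.3×10^-3)(1.140×10^-4) / 6.026×10^-7 = 1.95

Ω = 1.95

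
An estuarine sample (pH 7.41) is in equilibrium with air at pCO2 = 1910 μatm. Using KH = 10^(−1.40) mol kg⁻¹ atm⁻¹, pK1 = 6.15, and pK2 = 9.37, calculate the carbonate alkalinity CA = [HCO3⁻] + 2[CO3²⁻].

CA = 1.41 mmol/kg

[CO2*] = KH · pCO2 = 10^(−1.40) × 1910×10^-6 = 7.604×10^-5 mol/kg
α₀ = 1/(1 + K1/[H⁺] + K1K2/[H⁺]²) = 1/(1 + 10^+1.26 + 10^-0.70) = 0.05156
DIC = [CO2*]/α₀ = 7.604×10^-5 / 0.05156 = 1.475 mmol/kg
CA = (α₁ + 2α₂)·DIC = (0.9382 + 2×0.01029) × 1.475 = 1.41 mmol/kg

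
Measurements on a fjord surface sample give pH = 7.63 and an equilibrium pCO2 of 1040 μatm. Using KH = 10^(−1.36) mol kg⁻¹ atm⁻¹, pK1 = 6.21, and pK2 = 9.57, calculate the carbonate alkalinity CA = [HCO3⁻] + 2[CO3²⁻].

CA = 1.22 mmol/kg

[CO2*] = KH · pCO2 = 10^(−1.36) × 1040×10^-6 = 4.540×10^-5 mol/kg
α₀ = 1/(1 + K1/[H⁺] + K1K2/[H⁺]²) = 1/(1 + 10^+1.42 + 10^-0.52) = 0.03623
DIC = [CO2*]/α₀ = 4.540×10^-5 / 0.03623 = 1.253 mmol/kg
CA = (α₁ + 2α₂)·DIC = (0.9528 + 2×0.01094) × 1.253 = 1.22 mmol/kg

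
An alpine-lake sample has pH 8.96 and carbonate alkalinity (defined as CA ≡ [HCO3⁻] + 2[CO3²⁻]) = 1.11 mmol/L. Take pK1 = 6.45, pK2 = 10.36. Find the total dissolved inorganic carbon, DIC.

CA = [HCO3⁻] + 2[CO3²⁻] = (α₁ + 2α₂)·DIC
At pH 8.96: [H⁺]/K1 = 10^-2.51 = 0.0030903, K2/[H⁺] = 10^-1.40 = 0.039811
α₁ = 1/(1 + 0.0030903 + 0.039811) = 1/1.0429 = 0.9589; α₂ = α₁·K2/[H⁺] = 0.03817
α₁ + 2α₂ = 1.0352
DIC = CA / (α₁ + 2α₂) = 1.11 / 1.0352 = 1.07 mmol/L

DIC = 1.07 mmol/L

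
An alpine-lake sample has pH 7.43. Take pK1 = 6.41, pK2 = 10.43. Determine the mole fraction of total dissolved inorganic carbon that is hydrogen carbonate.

α₁ = 0.912

α₁ = 1 / (1 + [H⁺]/K1 + K2/[H⁺]) = 1 / (1 + 10^-1.02 + 10^-3.00)
   = 1 / (1 + 0.095499 + 0.0010000) = 1/1.0965 = 0.9120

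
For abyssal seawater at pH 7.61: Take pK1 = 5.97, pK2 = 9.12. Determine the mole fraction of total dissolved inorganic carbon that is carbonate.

α₂ = 0.0293

α₂ = 1 / (1 + [H⁺]/K2 + [H⁺]²/(K1K2)) = 1 / (1 + 10^+1.51 + 10^-0.13)
   = 1 / (1 + 32.359 + 0.74131) = 1/34.101 = 0.02932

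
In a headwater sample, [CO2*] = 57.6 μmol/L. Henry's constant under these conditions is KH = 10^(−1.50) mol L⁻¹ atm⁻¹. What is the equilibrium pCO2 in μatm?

pCO2 = 1820 μatm

KH = 10^(−1.50) = 3.162×10^-2 mol L⁻¹ atm⁻¹
pCO2 = [CO2*]/KH = 57.6×10^-6 / 3.162×10^-2 = 1.82×10^-3 atm = 1820 μatm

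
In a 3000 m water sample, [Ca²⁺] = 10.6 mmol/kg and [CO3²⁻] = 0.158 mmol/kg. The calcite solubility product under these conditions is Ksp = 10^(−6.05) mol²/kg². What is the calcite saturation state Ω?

Ksp = 10^(−6.05) = 8.913×10^-7
Ω = [Ca²⁺][CO3²⁻]/Ksp = (10.6×10^-3)(0.158×10^-3) / 8.913×10^-7 = 1.88

Ω = 1.88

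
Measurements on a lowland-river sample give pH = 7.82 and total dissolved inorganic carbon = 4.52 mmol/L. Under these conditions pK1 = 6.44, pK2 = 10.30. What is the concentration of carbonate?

[CO3²⁻] = 14.3 μmol/L

α₂ = 1 / (1 + [H⁺]/K2 + [H⁺]²/(K1K2)) = 1 / (1 + 10^+2.48 + 10^+1.10)
   = 1 / (1 + 302.00 + 12.589) = 1/315.58 = 0.003169
[CO3²⁻] = α₂ × DIC = 0.003169 × 4.52 = 0.0143 mmol/L = 14.3 μmol/L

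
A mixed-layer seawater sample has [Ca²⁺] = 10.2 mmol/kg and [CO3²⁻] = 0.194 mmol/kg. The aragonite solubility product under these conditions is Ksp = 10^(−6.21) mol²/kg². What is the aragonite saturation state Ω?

Ω = 3.21

Ksp = 10^(−6.21) = 6.166×10^-7
Ω = [Ca²⁺][CO3²⁻]/Ksp = (10.2×10^-3)(0.194×10^-3) / 6.166×10^-7 = 3.21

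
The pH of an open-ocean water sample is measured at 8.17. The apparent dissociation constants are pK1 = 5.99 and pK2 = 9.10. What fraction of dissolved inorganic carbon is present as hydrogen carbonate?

α₁ = 1 / (1 + [H⁺]/K1 + K2/[H⁺]) = 1 / (1 + 10^-2.18 + 10^-0.93)
   = 1 / (1 + 0.0066069 + 0.11749) = 1/1.1241 = 0.8896

α₁ = 0.890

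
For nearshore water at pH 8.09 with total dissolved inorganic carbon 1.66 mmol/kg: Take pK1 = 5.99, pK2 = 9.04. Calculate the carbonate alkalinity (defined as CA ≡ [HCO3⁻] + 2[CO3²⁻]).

CA = 1.81 mmol/kg

CA = [HCO3⁻] + 2[CO3²⁻] = (α₁ + 2α₂)·DIC
At pH 8.09: [H⁺]/K1 = 10^-2.10 = 0.0079433, K2/[H⁺] = 10^-0.95 = 0.11220
α₁ = 1/(1 + 0.0079433 + 0.11220) = 1/1.1201 = 0.8927; α₂ = α₁·K2/[H⁺] = 0.1002
α₁ + 2α₂ = 1.0931
CA = 1.0931 × 1.66 = 1.81 mmol/kg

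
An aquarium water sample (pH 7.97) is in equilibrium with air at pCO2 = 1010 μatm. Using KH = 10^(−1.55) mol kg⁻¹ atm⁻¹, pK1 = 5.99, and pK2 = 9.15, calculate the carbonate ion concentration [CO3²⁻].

[CO2*] = KH · pCO2 = 10^(−1.55) × 1010×10^-6 = 2.847×10^-5 mol/kg
α₀ = 1/(1 + K1/[H⁺] + K1K2/[H⁺]²) = 1/(1 + 10^+1.98 + 10^+0.80) = 0.009727
DIC = [CO2*]/α₀ = 2.847×10^-5 / 0.009727 = 2.927 mmol/kg
[CO3²⁻] = α₂·DIC; α₂ = 0.06137, so [CO3²⁻] = 0.06137 × 2.927 = 0.180 mmol/kg

[CO3²⁻] = 0.180 mmol/kg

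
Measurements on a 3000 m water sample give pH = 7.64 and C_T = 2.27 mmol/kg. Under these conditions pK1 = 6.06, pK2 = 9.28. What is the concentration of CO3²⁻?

[CO3²⁻] = 0.0496 mmol/kg

α₂ = 1 / (1 + [H⁺]/K2 + [H⁺]²/(K1K2)) = 1 / (1 + 10^+1.64 + 10^+0.06)
   = 1 / (1 + 43.652 + 1.1482) = 1/45.800 = 0.02183
[CO3²⁻] = α₂ × DIC = 0.02183 × 2.27 = 0.0496 mmol/kg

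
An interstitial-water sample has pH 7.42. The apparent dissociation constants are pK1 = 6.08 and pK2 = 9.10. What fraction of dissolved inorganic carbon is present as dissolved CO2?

α₀ = 1 / (1 + K1/[H⁺] + K1K2/[H⁺]²) = 1 / (1 + 10^+1.34 + 10^-0.34)
   = 1 / (1 + 21.878 + 0.45709) = 1/23.335 = 0.04285

α₀ = 0.0429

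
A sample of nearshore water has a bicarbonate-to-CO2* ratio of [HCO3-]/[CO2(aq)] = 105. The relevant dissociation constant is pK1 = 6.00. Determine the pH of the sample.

pH = 8.02

From K1 = [H⁺][HCO3-]/[CO2(aq)]:  pH = pK1 + log₁₀([HCO3-]/[CO2(aq)])
log₁₀(105) = +2.021
pH = 6.00 + (+2.021) = 8.02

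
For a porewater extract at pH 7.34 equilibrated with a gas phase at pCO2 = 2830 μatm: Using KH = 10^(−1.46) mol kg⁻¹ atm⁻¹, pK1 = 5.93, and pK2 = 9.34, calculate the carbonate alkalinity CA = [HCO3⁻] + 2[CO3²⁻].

[CO2*] = KH · pCO2 = 10^(−1.46) × 2830×10^-6 = 9.813×10^-5 mol/kg
α₀ = 1/(1 + K1/[H⁺] + K1K2/[H⁺]²) = 1/(1 + 10^+1.41 + 10^-0.59) = 0.03709
DIC = [CO2*]/α₀ = 9.813×10^-5 / 0.03709 = 2.646 mmol/kg
CA = (α₁ + 2α₂)·DIC = (0.9534 + 2×0.009534) × 2.646 = 2.57 mmol/kg

CA = 2.57 mmol/kg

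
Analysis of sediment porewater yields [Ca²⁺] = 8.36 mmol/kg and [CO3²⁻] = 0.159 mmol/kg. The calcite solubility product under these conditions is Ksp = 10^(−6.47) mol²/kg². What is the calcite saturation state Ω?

Ksp = 10^(−6.47) = 3.388×10^-7
Ω = [Ca²⁺][CO3²⁻]/Ksp = (8.36×10^-3)(0.159×10^-3) / 3.388×10^-7 = 3.92

Ω = 3.92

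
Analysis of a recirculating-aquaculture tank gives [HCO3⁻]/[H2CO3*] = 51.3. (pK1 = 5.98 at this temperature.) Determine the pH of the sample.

pH = 7.69

From K1 = [H⁺][HCO3⁻]/[H2CO3*]:  pH = pK1 + log₁₀([HCO3⁻]/[H2CO3*])
log₁₀(51.3) = +1.710
pH = 5.98 + (+1.710) = 7.69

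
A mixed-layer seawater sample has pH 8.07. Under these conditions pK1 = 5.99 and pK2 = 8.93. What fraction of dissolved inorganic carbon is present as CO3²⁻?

α₂ = 0.120

α₂ = 1 / (1 + [H⁺]/K2 + [H⁺]²/(K1K2)) = 1 / (1 + 10^+0.86 + 10^-1.22)
   = 1 / (1 + 7.2444 + 0.060256) = 1/8.3046 = 0.1204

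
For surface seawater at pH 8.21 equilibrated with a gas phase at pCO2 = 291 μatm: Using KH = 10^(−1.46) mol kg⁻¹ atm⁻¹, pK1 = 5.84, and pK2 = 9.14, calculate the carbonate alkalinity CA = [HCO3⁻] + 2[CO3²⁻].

[CO2*] = KH · pCO2 = 10^(−1.46) × 291×10^-6 = 1.009×10^-5 mol/kg
α₀ = 1/(1 + K1/[H⁺] + K1K2/[H⁺]²) = 1/(1 + 10^+2.37 + 10^+1.44) = 0.003803
DIC = [CO2*]/α₀ = 1.009×10^-5 / 0.003803 = 2.653 mmol/kg
CA = (α₁ + 2α₂)·DIC = (0.8915 + 2×0.1047) × 2.653 = 2.92 mmol/kg

CA = 2.92 mmol/kg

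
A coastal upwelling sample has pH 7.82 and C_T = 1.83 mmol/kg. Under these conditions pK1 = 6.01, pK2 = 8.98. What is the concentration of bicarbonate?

α₁ = 1 / (1 + [H⁺]/K1 + K2/[H⁺]) = 1 / (1 + 10^-1.81 + 10^-1.16)
   = 1 / (1 + 0.015488 + 0.069183) = 1/1.0847 = 0.9219
[HCO3⁻] = α₁ × DIC = 0.9219 × 1.83 = 1.69 mmol/kg

[HCO3⁻] = 1.69 mmol/kg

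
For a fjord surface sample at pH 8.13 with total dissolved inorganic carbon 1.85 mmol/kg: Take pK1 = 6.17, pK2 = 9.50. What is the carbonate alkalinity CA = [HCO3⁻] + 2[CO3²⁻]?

CA = 1.91 mmol/kg

CA = [HCO3⁻] + 2[CO3²⁻] = (α₁ + 2α₂)·DIC
At pH 8.13: [H⁺]/K1 = 10^-1.96 = 0.010965, K2/[H⁺] = 10^-1.37 = 0.042658
α₁ = 1/(1 + 0.010965 + 0.042658) = 1/1.0536 = 0.9491; α₂ = α₁·K2/[H⁺] = 0.04049
α₁ + 2α₂ = 1.0301
CA = 1.0301 × 1.85 = 1.91 mmol/kg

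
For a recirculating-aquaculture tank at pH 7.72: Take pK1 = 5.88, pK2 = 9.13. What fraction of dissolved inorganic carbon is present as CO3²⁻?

α₂ = 1 / (1 + [H⁺]/K2 + [H⁺]²/(K1K2)) = 1 / (1 + 10^+1.41 + 10^-0.43)
   = 1 / (1 + 25.704 + 0.37154) = 1/27.075 = 0.03693

α₂ = 0.0369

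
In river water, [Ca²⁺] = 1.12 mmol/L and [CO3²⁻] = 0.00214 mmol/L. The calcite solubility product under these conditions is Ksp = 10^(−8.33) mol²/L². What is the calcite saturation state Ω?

Ω = 0.512

Ksp = 10^(−8.33) = 4.677×10^-9
Ω = [Ca²⁺][CO3²⁻]/Ksp = (1.12×10^-3)(0.00214×10^-3) / 4.677×10^-9 = 0.512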